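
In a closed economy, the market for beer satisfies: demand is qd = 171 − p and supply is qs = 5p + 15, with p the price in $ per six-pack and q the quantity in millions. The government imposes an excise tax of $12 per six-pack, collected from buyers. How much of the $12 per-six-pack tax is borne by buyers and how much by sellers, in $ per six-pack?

Buyers bear $10 per six-pack; sellers bear $2 per six-pack.

Before the tax: set 171 − p = 5p + 15 → p* = $26, q* = 145.
With the tax collected from buyers, demand (in seller-price terms) shifts: qd = 171 − (p + 12).
Solving gives q = 135 with buyers paying $36 and sellers receiving $24 (the $12 wedge).
Burden on buyers: $10; on sellers: $2. (They sum to $12.)
The less price-elastic side of the market bears the larger share of a per-unit tax.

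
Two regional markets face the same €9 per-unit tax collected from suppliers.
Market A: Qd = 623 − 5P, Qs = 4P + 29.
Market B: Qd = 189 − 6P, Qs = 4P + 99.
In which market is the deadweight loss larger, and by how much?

Market A: pre-tax P* = €66, Q* = 293; post-tax Q = 273; deadweight loss = €90.
Market B: pre-tax P* = €9, Q* = 135; post-tax Q = 113.4; deadweight loss = €97.2.
Difference: €90 vs €97.2 → market B is larger by €7.2.

Market B, by €7.2.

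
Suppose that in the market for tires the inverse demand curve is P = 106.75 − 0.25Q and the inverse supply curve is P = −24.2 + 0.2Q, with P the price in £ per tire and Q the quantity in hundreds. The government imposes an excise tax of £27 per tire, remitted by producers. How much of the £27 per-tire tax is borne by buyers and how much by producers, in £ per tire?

Buyers bear £15 per tire; producers bear £12 per tire.

Inverting to Q(P) form: Qd = 427 − 4P; Qs = 5P + 121.
Before the tax: set 427 − 4P = 5P + 121 → P* = £34, Q* = 291.
With the tax collected from producers, supply shifts: Qs = 5(P − 27) + 121.
New equilibrium: buyers pay £49, producers receive £22, Q = 231. (Wedge: Pb − Ps = 27.)
Burden on buyers: £15; on producers: £12. (They sum to £27.)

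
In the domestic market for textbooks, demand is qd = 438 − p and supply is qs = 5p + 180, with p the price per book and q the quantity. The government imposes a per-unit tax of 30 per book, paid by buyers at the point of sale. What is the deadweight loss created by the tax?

Without the tax, 438 − p = 5p + 180 gives 6p = 258, so p* = 43 and q* = 395.
With the tax collected from buyers, demand (in seller-price terms) shifts: qd = 438 − (p + 30).
New equilibrium: buyers pay 68, sellers receive 38, q = 370. (Wedge: pb − ps = 30.)
Quantity falls by |ΔQ| = |395 − 370| = 25.
DWL = ½ · t · |ΔQ| = ½ · 30 · 25 = 375.

Deadweight loss = 375.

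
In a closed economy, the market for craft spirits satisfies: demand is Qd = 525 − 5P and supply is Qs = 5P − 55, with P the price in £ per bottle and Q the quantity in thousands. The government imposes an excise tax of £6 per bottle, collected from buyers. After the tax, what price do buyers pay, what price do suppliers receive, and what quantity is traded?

Before the tax: set 525 − 5P = 5P − 55 → P* = £58, Q* = 235.
With the tax collected from buyers, demand (in seller-price terms) shifts: Qd = 525 − 5(P + 6).
New equilibrium: buyers pay £61, suppliers receive £55, Q = 220. (Wedge: Pb − Ps = 6.)

Buyers pay £61; suppliers receive £55; quantity = 220.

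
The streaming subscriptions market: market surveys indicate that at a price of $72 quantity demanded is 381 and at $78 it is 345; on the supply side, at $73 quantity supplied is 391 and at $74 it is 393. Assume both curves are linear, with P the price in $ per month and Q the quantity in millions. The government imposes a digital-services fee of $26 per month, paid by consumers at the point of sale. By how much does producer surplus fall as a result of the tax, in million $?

Demand slope: (345 − 381)/(78 − 72) = -6, so Qd = 813 − 6P.
Supply slope: (393 − 391)/(74 − 73) = 2, so Qs = 2P + 245.
Before the tax: set 813 − 6P = 2P + 245 → P* = $71, Q* = 387.
With the tax collected from consumers, demand (in seller-price terms) shifts: Qd = 813 − 6(P + 26).
New equilibrium: consumers pay $77.5, suppliers receive $51.5, Q = 348. (Wedge: Pb − Ps = 26.)
ΔPS is the trapezoid between Q = 348 and Q = 387 of height $19.5: ½ · (387 + 348) · 19.5 = $7166.25.

Producer surplus falls by $7166.25 million.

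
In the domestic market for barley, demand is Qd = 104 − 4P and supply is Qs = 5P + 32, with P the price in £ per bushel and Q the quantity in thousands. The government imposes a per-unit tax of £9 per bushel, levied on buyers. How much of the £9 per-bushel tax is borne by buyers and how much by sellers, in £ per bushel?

Without the tax, 104 − 4P = 5P + 32 gives 9P = 72, so P* = £8 and Q* = 72.
With the tax collected from buyers, demand (in seller-price terms) shifts: Qd = 104 − 4(P + 9).
New equilibrium: buyers pay £13, sellers receive £4, Q = 52. (Wedge: Pb − Ps = 9.)
Burden on buyers: £5; on sellers: £4. (They sum to £9.)
The less price-elastic side of the market bears the larger share of a per-unit tax.

Buyers bear £5 per bushel; sellers bear £4 per bushel.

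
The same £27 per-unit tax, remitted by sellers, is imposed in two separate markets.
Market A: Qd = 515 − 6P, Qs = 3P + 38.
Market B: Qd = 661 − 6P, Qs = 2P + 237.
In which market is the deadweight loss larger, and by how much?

Market A: pre-tax P* = £53, Q* = 197; post-tax Q = 143; deadweight loss = £729.
Market B: pre-tax P* = £53, Q* = 343; post-tax Q = 302.5; deadweight loss = £546.75.
Difference: £729 vs £546.75 → market A is larger by £182.25.

Market A, by £182.25.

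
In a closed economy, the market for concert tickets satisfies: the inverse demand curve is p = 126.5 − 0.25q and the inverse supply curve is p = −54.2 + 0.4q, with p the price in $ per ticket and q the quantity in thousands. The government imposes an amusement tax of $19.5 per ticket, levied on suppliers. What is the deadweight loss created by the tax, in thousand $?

Rewrite in direct form: qd = 506 − 4p and qs = 2.5p + 135.5.
Without the tax, 506 − 4p = 2.5p + 135.5 gives 6.5p = 370.5, so p* = $57 and q* = 278.
With the tax collected from suppliers, supply shifts: qs = 2.5(p − 19.5) + 135.5.
New equilibrium: consumers pay $64.5, suppliers receive $45, q = 248. (Wedge: pb − ps = 19.5.)
Quantity falls by |ΔQ| = |278 − 248| = 30.
DWL = ½ · t · |ΔQ| = ½ · 19.5 · 30 = $292.5.

Deadweight loss = $292.5 thousand.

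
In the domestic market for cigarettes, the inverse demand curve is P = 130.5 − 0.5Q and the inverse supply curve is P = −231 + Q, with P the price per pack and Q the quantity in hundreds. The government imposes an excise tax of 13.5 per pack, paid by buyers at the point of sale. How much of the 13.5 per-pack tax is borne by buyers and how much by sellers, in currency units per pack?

Buyers bear 4.5 per pack; sellers bear 9 per pack.

Rewrite in direct form: Qd = 261 − 2P and Qs = P + 231.
Before the tax: set 261 − 2P = P + 231 → P* = 10, Q* = 241.
With the tax collected from buyers, demand (in seller-price terms) shifts: Qd = 261 − 2(P + 13.5).
Solving gives Q = 232 with buyers paying 14.5 and sellers receiving 1 (the 13.5 wedge).
Burden on buyers: 4.5; on sellers: 9. (They sum to 13.5.)
The less price-elastic side of the market bears the larger share of a per-unit tax.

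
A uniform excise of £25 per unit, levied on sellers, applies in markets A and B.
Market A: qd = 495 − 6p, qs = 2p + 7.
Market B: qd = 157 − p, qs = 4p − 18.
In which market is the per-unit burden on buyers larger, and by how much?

Market A: pre-tax p* = £61, q* = 129; post-tax q = 91.5; per-unit burden on buyers = £6.25.
Market B: pre-tax p* = £35, q* = 122; post-tax q = 102; per-unit burden on buyers = £20.
Difference: £6.25 vs £20 → market B is larger by £13.75.

Market B, by £13.75.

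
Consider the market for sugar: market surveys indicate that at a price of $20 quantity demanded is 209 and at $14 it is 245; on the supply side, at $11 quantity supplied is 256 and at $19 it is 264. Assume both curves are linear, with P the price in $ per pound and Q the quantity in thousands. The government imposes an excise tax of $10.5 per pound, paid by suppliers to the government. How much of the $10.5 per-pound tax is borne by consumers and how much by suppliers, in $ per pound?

Consumers bear $1.5 per pound; suppliers bear $9 per pound.

Demand slope: (245 − 209)/(14 − 20) = -6, so Qd = 329 − 6P.
Supply slope: (264 − 256)/(19 − 11) = 1, so Qs = P + 245.
Before the tax: set 329 − 6P = P + 245 → P* = $12, Q* = 257.
With the tax collected from suppliers, supply shifts: Qs = (P − 10.5) + 245.
Solving gives Q = 248 with consumers paying $13.5 and suppliers receiving $3 (the $10.5 wedge).
Burden on consumers: $1.5; on suppliers: $9. (They sum to $10.5.)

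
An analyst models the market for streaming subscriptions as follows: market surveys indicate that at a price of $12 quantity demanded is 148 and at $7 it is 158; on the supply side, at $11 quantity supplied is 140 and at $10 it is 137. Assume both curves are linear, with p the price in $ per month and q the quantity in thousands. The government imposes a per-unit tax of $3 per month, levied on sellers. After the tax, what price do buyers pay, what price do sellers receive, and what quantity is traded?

Buyers pay $14.8; sellers receive $11.8; quantity = 142.4.

Demand slope: (158 − 148)/(7 − 12) = -2, so qd = 172 − 2p.
Supply slope: (137 − 140)/(10 − 11) = 3, so qs = 3p + 107.
Without the tax, 172 − 2p = 3p + 107 gives 5p = 65, so p* = $13 and q* = 146.
With the tax collected from sellers, supply shifts: qs = 3(p − 3) + 107.
Solving gives q = 142.4 with buyers paying $14.8 and sellers receiving $11.8 (the $3 wedge).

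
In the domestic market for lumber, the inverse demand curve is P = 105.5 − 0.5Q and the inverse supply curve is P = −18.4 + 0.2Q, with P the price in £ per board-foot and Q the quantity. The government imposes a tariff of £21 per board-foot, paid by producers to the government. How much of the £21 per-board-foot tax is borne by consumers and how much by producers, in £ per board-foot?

Consumers bear £15 per board-foot; producers bear £6 per board-foot.

Rewrite in direct form: Qd = 211 − 2P and Qs = 5P + 92.
Without the tax, 211 − 2P = 5P + 92 gives 7P = 119, so P* = £17 and Q* = 177.
With the tax collected from producers, supply shifts: Qs = 5(P − 21) + 92.
Solving gives Q = 147 with consumers paying £32 and producers receiving £11 (the £21 wedge).
Burden on consumers: £15; on producers: £6. (They sum to £21.)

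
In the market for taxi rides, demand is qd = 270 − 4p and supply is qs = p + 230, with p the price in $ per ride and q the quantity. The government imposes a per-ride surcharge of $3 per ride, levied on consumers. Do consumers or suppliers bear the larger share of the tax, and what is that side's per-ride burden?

Suppliers bear the larger share: $2.4 per ride.

Before the tax: set 270 − 4p = p + 230 → p* = $8, q* = 238.
With the tax collected from consumers, demand (in seller-price terms) shifts: qd = 270 − 4(p + 3).
New equilibrium: consumers pay $8.6, suppliers receive $5.6, q = 235.6. (Wedge: pb − ps = 3.)
Per-ride burden: consumers $0.6, suppliers $2.4.
Suppliers take the larger share because supply is less price-elastic here (demand slope 4 vs supply slope 1).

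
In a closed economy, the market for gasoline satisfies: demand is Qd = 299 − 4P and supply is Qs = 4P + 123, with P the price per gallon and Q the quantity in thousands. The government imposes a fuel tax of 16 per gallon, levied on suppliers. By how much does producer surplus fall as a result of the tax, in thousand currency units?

Without the tax, 299 − 4P = 4P + 123 gives 8P = 176, so P* = 22 and Q* = 211.
With the tax collected from suppliers, supply shifts: Qs = 4(P − 16) + 123.
Solving gives Q = 179 with buyers paying 30 and suppliers receiving 14 (the 16 wedge).
ΔPS is the trapezoid between Q = 179 and Q = 211 of height 8: ½ · (211 + 179) · 8 = 1560.

Producer surplus falls by 1560 thousand.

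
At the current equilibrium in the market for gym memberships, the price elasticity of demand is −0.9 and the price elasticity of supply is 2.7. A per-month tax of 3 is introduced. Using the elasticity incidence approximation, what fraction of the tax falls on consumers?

Incidence ratio: consumers' share ≈ εs / (εs + |εd|) = 2.7 / (2.7 + 0.9) = 0.75.
Supply is the more elastic side, so consumers bear the larger share.

Consumers' share ≈ 0.75.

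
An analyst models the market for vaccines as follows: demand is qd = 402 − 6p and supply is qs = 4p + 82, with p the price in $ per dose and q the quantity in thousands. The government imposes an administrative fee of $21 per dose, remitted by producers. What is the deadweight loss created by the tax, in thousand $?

Without the tax, 402 − 6p = 4p + 82 gives 10p = 320, so p* = $32 and q* = 210.
With the tax collected from producers, supply shifts: qs = 4(p − 21) + 82.
Solving gives q = 159.6 with buyers paying $40.4 and producers receiving $19.4 (the $21 wedge).
Quantity falls by |ΔQ| = |210 − 159.6| = 50.4.
DWL = ½ · t · |ΔQ| = ½ · 21 · 50.4 = $529.2.

Deadweight loss = $529.2 thousand.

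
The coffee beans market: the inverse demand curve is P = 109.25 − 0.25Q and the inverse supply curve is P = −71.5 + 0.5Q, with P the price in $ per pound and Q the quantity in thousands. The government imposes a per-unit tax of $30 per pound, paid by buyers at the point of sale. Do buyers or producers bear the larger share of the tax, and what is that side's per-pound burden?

Rewrite in direct form: Qd = 437 − 4P and Qs = 2P + 143.
Before the tax: set 437 − 4P = 2P + 143 → P* = $49, Q* = 241.
With the tax collected from buyers, demand (in seller-price terms) shifts: Qd = 437 − 4(P + 30).
Solving gives Q = 201 with buyers paying $59 and producers receiving $29 (the $30 wedge).
Per-pound burden: buyers $10, producers $20.
Producers take the larger share because supply is less price-elastic here (demand slope 4 vs supply slope 2).

Producers bear the larger share: $20 per pound.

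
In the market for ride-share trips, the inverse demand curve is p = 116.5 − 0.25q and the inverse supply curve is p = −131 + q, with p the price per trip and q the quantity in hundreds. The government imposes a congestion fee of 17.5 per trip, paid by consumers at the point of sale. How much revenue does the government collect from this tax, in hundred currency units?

Inverting to q(p) form: qd = 466 − 4p; qs = p + 131.
Without the tax, 466 − 4p = p + 131 gives 5p = 335, so p* = 67 and q* = 198.
With the tax collected from consumers, demand (in seller-price terms) shifts: qd = 466 − 4(p + 17.5).
New equilibrium: consumers pay 70.5, producers receive 53, q = 184. (Wedge: pb − ps = 17.5.)
Revenue = t · Q = 17.5 · 184 = 3220.

Tax revenue = 3220 hundred.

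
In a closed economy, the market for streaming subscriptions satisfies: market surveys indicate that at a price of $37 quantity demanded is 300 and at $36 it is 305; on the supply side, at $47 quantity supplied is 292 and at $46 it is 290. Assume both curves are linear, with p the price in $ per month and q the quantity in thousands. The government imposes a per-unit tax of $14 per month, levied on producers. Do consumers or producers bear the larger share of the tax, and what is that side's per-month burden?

Producers bear the larger share: $10 per month.

Demand slope: (305 − 300)/(36 − 37) = -5, so qd = 485 − 5p.
Supply slope: (290 − 292)/(46 − 47) = 2, so qs = 2p + 198.
Before the tax: set 485 − 5p = 2p + 198 → p* = $41, q* = 280.
With the tax collected from producers, supply shifts: qs = 2(p − 14) + 198.
Solving gives q = 260 with consumers paying $45 and producers receiving $31 (the $14 wedge).
Per-month burden: consumers $4, producers $10.
Producers take the larger share because supply is less price-elastic here (demand slope 5 vs supply slope 2).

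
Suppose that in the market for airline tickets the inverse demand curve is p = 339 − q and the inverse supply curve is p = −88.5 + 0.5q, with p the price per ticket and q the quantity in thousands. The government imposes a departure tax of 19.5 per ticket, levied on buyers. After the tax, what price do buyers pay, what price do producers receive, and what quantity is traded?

Rewrite in direct form: qd = 339 − p and qs = 2p + 177.
Without the tax, 339 − p = 2p + 177 gives 3p = 162, so p* = 54 and q* = 285.
With the tax collected from buyers, demand (in seller-price terms) shifts: qd = 339 − (p + 19.5).
Solving gives q = 272 with buyers paying 67 and producers receiving 47.5 (the 19.5 wedge).
The less price-elastic side of the market bears the larger share of a per-unit tax.

Buyers pay 67; producers receive 47.5; quantity = 272.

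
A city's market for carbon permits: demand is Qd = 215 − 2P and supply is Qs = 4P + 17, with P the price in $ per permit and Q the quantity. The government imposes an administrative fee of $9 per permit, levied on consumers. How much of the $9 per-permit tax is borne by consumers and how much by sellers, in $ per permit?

Consumers bear $6 per permit; sellers bear $3 per permit.

Before the tax: set 215 − 2P = 4P + 17 → P* = $33, Q* = 149.
With the tax collected from consumers, demand (in seller-price terms) shifts: Qd = 215 − 2(P + 9).
New equilibrium: consumers pay $39, sellers receive $30, Q = 137. (Wedge: Pb − Ps = 9.)
Burden on consumers: $6; on sellers: $3. (They sum to $9.)
The less price-elastic side of the market bears the larger share of a per-unit tax.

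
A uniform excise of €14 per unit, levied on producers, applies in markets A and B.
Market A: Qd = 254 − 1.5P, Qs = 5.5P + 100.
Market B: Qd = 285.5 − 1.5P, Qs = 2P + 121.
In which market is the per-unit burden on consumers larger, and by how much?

Market A, by €3.

Market A: pre-tax P* = €22, Q* = 221; post-tax Q = 204.5; per-unit burden on consumers = €11.
Market B: pre-tax P* = €47, Q* = 215; post-tax Q = 203; per-unit burden on consumers = €8.
Difference: €11 vs €8 → market A is larger by €3.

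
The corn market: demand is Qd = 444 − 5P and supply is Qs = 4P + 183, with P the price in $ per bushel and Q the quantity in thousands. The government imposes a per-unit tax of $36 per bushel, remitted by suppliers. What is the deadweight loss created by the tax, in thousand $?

Without the tax, 444 − 5P = 4P + 183 gives 9P = 261, so P* = $29 and Q* = 299.
With the tax collected from suppliers, supply shifts: Qs = 4(P − 36) + 183.
Solving gives Q = 219 with buyers paying $45 and suppliers receiving $9 (the $36 wedge).
Quantity falls by |ΔQ| = |299 − 219| = 80.
DWL = ½ · t · |ΔQ| = ½ · 36 · 80 = $1440.

Deadweight loss = $1440 thousand.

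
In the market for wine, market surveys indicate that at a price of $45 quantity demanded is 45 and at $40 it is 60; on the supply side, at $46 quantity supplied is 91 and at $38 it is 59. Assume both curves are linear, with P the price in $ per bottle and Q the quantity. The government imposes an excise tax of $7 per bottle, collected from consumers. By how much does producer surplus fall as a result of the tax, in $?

Producer surplus falls by $171.

Demand slope: (60 − 45)/(40 − 45) = -3, so Qd = 180 − 3P.
Supply slope: (59 − 91)/(38 − 46) = 4, so Qs = 4P − 93.
Without the tax, 180 − 3P = 4P − 93 gives 7P = 273, so P* = $39 and Q* = 63.
With the tax collected from consumers, demand (in seller-price terms) shifts: Qd = 180 − 3(P + 7).
Solving gives Q = 51 with consumers paying $43 and suppliers receiving $36 (the $7 wedge).
ΔPS is the trapezoid between Q = 51 and Q = 63 of height $3: ½ · (63 + 51) · 3 = $171.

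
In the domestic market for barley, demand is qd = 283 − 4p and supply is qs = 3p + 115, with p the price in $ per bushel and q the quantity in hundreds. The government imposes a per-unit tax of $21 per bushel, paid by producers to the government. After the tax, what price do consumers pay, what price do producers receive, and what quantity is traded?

Consumers pay $33; producers receive $12; quantity = 151.

Without the tax, 283 − 4p = 3p + 115 gives 7p = 168, so p* = $24 and q* = 187.
With the tax collected from producers, supply shifts: qs = 3(p − 21) + 115.
New equilibrium: consumers pay $33, producers receive $12, q = 151. (Wedge: pb − ps = 21.)
The less price-elastic side of the market bears the larger share of a per-unit tax.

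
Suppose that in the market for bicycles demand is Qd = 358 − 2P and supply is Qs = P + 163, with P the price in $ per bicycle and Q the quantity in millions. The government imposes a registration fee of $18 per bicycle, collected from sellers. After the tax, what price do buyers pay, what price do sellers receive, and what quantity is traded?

Buyers pay $71; sellers receive $53; quantity = 216.

Without the tax, 358 − 2P = P + 163 gives 3P = 195, so P* = $65 and Q* = 228.
With the tax collected from sellers, supply shifts: Qs = (P − 18) + 163.
New equilibrium: buyers pay $71, sellers receive $53, Q = 216. (Wedge: Pb − Ps = 18.)
The less price-elastic side of the market bears the larger share of a per-unit tax.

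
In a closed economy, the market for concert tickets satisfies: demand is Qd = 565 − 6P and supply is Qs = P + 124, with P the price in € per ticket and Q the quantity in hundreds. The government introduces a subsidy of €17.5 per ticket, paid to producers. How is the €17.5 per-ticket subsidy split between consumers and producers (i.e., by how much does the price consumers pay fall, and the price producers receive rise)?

Before the subsidy: set 565 − 6P = P + 124 → P* = €63, Q* = 187.
With a per-unit subsidy paid to producers, each receives P + 17.5 per unit sold, so supply becomes Qs = (P + 17.5) + 124.
New equilibrium: consumers pay €60.5, producers receive €78, Q = 202. (Wedge: Pb − Ps = −17.5.)
Gain to consumers: €2.5; to producers: €15. (They sum to €17.5.)

Consumers gain €2.5 per ticket; producers gain €15 per ticket.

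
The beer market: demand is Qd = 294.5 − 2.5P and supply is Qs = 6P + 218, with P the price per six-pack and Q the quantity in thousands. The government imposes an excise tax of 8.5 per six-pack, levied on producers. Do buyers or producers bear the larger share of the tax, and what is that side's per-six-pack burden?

Without the tax, 294.5 − 2.5P = 6P + 218 gives 8.5P = 76.5, so P* = 9 and Q* = 272.
With the tax collected from producers, supply shifts: Qs = 6(P − 8.5) + 218.
New equilibrium: buyers pay 15, producers receive 6.5, Q = 257. (Wedge: Pb − Ps = 8.5.)
Per-six-pack burden: buyers 6, producers 2.5.
Buyers take the larger share because demand is less price-elastic here (demand slope 2.5 vs supply slope 6).
The less price-elastic side of the market bears the larger share of a per-unit tax.

Buyers bear the larger share: 6 per six-pack.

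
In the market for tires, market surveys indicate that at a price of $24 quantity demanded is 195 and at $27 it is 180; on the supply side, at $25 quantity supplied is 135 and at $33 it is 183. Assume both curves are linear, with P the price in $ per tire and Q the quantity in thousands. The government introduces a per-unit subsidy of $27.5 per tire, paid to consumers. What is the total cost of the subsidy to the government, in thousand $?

Demand slope: (180 − 195)/(27 − 24) = -5, so Qd = 315 − 5P.
Supply slope: (183 − 135)/(33 − 25) = 6, so Qs = 6P − 15.
Before the subsidy: set 315 − 5P = 6P − 15 → P* = $30, Q* = 165.
With a per-unit subsidy paid to consumers, each effectively pays P − 27.5, so demand becomes Qd = 315 − 5(P − 27.5).
Solving gives Q = 240 with consumers paying $15 and sellers receiving $42.5 (the $27.5 wedge).
Outlay = t · Q = 27.5 · 240 = $6600.

Government outlay = $6600 thousand.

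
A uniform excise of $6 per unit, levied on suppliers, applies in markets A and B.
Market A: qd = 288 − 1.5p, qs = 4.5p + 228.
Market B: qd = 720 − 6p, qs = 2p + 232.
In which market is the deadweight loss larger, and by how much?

Market A: pre-tax p* = $10, q* = 273; post-tax q = 266.25; deadweight loss = $20.25.
Market B: pre-tax p* = $61, q* = 354; post-tax q = 345; deadweight loss = $27.
Difference: $20.25 vs $27 → market B is larger by $6.75.

Market B, by $6.75.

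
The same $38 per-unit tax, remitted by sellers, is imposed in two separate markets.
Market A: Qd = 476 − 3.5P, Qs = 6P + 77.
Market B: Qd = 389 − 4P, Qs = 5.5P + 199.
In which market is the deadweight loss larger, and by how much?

Market A: pre-tax P* = $42, Q* = 329; post-tax Q = 245; deadweight loss = $1596.
Market B: pre-tax P* = $20, Q* = 309; post-tax Q = 221; deadweight loss = $1672.
Difference: $1596 vs $1672 → market B is larger by $76.

Market B, by $76.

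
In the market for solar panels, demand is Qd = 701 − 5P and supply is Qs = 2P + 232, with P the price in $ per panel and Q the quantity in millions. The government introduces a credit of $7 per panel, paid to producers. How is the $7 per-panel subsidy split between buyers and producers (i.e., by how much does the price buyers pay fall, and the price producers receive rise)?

Buyers gain $2 per panel; producers gain $5 per panel.

Before the subsidy: set 701 − 5P = 2P + 232 → P* = $67, Q* = 366.
With a per-unit subsidy paid to producers, each receives P + 7 per unit sold, so supply becomes Qs = 2(P + 7) + 232.
Solving gives Q = 376 with buyers paying $65 and producers receiving $72 (the $7 wedge).
Gain to buyers: $2; to producers: $5. (They sum to $7.)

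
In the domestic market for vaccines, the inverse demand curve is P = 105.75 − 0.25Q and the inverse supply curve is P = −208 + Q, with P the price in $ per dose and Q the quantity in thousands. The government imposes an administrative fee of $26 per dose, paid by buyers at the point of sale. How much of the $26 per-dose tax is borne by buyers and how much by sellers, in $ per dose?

Inverting to Q(P) form: Qd = 423 − 4P; Qs = P + 208.
Before the tax: set 423 − 4P = P + 208 → P* = $43, Q* = 251.
With the tax collected from buyers, demand (in seller-price terms) shifts: Qd = 423 − 4(P + 26).
Solving gives Q = 230.2 with buyers paying $48.2 and sellers receiving $22.2 (the $26 wedge).
Burden on buyers: $5.2; on sellers: $20.8. (They sum to $26.)

Buyers bear $5.2 per dose; sellers bear $20.8 per dose.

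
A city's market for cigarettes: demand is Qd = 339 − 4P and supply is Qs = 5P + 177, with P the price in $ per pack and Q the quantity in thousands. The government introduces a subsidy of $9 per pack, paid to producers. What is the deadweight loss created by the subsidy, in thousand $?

Deadweight loss = $90 thousand.

Before the subsidy: set 339 − 4P = 5P + 177 → P* = $18, Q* = 267.
With a per-unit subsidy paid to producers, each receives P + 9 per unit sold, so supply becomes Qs = 5(P + 9) + 177.
New equilibrium: buyers pay $13, producers receive $22, Q = 287. (Wedge: Pb − Ps = −9.)
Quantity rises by |ΔQ| = |267 − 287| = 20.
DWL = ½ · t · |ΔQ| = ½ · 9 · 20 = $90.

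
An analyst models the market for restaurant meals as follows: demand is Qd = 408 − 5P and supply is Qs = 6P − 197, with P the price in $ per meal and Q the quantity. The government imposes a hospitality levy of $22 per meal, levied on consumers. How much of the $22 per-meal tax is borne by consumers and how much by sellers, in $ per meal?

Without the tax, 408 − 5P = 6P − 197 gives 11P = 605, so P* = $55 and Q* = 133.
With the tax collected from consumers, demand (in seller-price terms) shifts: Qd = 408 − 5(P + 22).
New equilibrium: consumers pay $67, sellers receive $45, Q = 73. (Wedge: Pb − Ps = 22.)
Burden on consumers: $12; on sellers: $10. (They sum to $22.)
The less price-elastic side of the market bears the larger share of a per-unit tax.

Consumers bear $12 per meal; sellers bear $10 per meal.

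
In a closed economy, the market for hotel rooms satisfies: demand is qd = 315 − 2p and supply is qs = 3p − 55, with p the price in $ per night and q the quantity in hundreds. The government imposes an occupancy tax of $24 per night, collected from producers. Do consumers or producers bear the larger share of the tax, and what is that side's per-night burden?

Consumers bear the larger share: $14.4 per night.

Without the tax, 315 − 2p = 3p − 55 gives 5p = 370, so p* = $74 and q* = 167.
With the tax collected from producers, supply shifts: qs = 3(p − 24) − 55.
New equilibrium: consumers pay $88.4, producers receive $64.4, q = 138.2. (Wedge: pb − ps = 24.)
Per-night burden: consumers $14.4, producers $9.6.
Consumers take the larger share because demand is less price-elastic here (demand slope 2 vs supply slope 3).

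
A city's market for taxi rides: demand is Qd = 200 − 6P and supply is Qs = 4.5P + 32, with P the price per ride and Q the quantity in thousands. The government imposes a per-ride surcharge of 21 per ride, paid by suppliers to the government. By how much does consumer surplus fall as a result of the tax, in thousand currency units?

Before the tax: set 200 − 6P = 4.5P + 32 → P* = 16, Q* = 104.
With the tax collected from suppliers, supply shifts: Qs = 4.5(P − 21) + 32.
New equilibrium: consumers pay 25, suppliers receive 4, Q = 50. (Wedge: Pb − Ps = 21.)
ΔCS is the trapezoid between Q = 50 and Q = 104 of height 9: ½ · (104 + 50) · 9 = 693.

Consumer surplus falls by 693 thousand.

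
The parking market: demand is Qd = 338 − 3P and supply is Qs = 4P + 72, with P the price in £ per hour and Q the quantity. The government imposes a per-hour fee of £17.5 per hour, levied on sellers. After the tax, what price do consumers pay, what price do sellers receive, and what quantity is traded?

Consumers pay £48; sellers receive £30.5; quantity = 194.

Without the tax, 338 − 3P = 4P + 72 gives 7P = 266, so P* = £38 and Q* = 224.
With the tax collected from sellers, supply shifts: Qs = 4(P − 17.5) + 72.
New equilibrium: consumers pay £48, sellers receive £30.5, Q = 194. (Wedge: Pb − Ps = 17.5.)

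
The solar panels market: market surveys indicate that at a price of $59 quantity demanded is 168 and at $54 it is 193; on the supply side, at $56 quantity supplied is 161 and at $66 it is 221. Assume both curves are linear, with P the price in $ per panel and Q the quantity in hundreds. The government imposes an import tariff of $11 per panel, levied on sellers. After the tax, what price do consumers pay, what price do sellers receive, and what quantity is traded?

Consumers pay $64; sellers receive $53; quantity = 143.

Demand slope: (193 − 168)/(54 − 59) = -5, so Qd = 463 − 5P.
Supply slope: (221 − 161)/(66 − 56) = 6, so Qs = 6P − 175.
Without the tax, 463 − 5P = 6P − 175 gives 11P = 638, so P* = $58 and Q* = 173.
With the tax collected from sellers, supply shifts: Qs = 6(P − 11) − 175.
Solving gives Q = 143 with consumers paying $64 and sellers receiving $53 (the $11 wedge).
The less price-elastic side of the market bears the larger share of a per-unit tax.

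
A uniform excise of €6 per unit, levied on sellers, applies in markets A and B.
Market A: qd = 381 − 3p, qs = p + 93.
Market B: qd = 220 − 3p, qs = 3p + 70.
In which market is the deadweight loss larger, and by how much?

Market B, by €13.5.

Market A: pre-tax p* = €72, q* = 165; post-tax q = 160.5; deadweight loss = €13.5.
Market B: pre-tax p* = €25, q* = 145; post-tax q = 136; deadweight loss = €27.
Difference: €13.5 vs €27 → market B is larger by €13.5.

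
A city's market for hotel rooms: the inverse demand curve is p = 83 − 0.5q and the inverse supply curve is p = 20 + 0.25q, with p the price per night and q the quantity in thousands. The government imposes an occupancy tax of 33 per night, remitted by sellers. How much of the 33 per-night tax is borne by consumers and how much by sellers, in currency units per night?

Consumers bear 22 per night; sellers bear 11 per night.

Inverting to q(p) form: qd = 166 − 2p; qs = 4p − 80.
Without the tax, 166 − 2p = 4p − 80 gives 6p = 246, so p* = 41 and q* = 84.
With the tax collected from sellers, supply shifts: qs = 4(p − 33) − 80.
New equilibrium: consumers pay 63, sellers receive 30, q = 40. (Wedge: pb − ps = 33.)
Burden on consumers: 22; on sellers: 11. (They sum to 33.)
The less price-elastic side of the market bears the larger share of a per-unit tax.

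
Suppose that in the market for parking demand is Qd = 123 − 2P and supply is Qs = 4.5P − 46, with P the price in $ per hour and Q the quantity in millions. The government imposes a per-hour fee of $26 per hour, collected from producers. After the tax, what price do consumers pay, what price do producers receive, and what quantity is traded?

Consumers pay $44; producers receive $18; quantity = 35.

Before the tax: set 123 − 2P = 4.5P − 46 → P* = $26, Q* = 71.
With the tax collected from producers, supply shifts: Qs = 4.5(P − 26) − 46.
Solving gives Q = 35 with consumers paying $44 and producers receiving $18 (the $26 wedge).
The less price-elastic side of the market bears the larger share of a per-unit tax.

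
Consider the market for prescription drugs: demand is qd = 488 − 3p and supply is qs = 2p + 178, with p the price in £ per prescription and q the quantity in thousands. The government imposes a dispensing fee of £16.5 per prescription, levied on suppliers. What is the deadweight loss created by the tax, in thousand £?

Before the tax: set 488 − 3p = 2p + 178 → p* = £62, q* = 302.
With the tax collected from suppliers, supply shifts: qs = 2(p − 16.5) + 178.
New equilibrium: buyers pay £68.6, suppliers receive £52.1, q = 282.2. (Wedge: pb − ps = 16.5.)
Quantity falls by |ΔQ| = |302 − 282.2| = 19.8.
DWL = ½ · t · |ΔQ| = ½ · 16.5 · 19.8 = £163.35.

Deadweight loss = £163.35 thousand.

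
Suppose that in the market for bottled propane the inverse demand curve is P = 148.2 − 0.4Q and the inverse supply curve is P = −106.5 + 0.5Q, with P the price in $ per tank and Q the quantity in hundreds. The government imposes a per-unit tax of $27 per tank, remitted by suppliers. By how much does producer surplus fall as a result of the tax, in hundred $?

Rewrite in direct form: Qd = 370.5 − 2.5P and Qs = 2P + 213.
Before the tax: set 370.5 − 2.5P = 2P + 213 → P* = $35, Q* = 283.
With the tax collected from suppliers, supply shifts: Qs = 2(P − 27) + 213.
New equilibrium: buyers pay $47, suppliers receive $20, Q = 253. (Wedge: Pb − Ps = 27.)
ΔPS is the trapezoid between Q = 253 and Q = 283 of height $15: ½ · (283 + 253) · 15 = $4020.

Producer surplus falls by $4020 hundred.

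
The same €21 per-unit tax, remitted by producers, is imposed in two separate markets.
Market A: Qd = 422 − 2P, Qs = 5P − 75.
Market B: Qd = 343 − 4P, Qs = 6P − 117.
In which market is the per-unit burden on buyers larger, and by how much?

Market A: pre-tax P* = €71, Q* = 280; post-tax Q = 250; per-unit burden on buyers = €15.
Market B: pre-tax P* = €46, Q* = 159; post-tax Q = 108.6; per-unit burden on buyers = €12.6.
Difference: €15 vs €12.6 → market A is larger by €2.4.

Market A, by €2.4.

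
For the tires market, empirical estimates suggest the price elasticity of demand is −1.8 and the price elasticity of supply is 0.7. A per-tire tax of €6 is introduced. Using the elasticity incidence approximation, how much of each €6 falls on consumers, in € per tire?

Incidence ratio: consumers' share ≈ εs / (εs + |εd|) = 0.7 / (0.7 + 1.8) = 0.28.
So consumers bear ≈ 0.28 × €6 = €1.68; sellers bear €4.32.

Consumers bear ≈ €1.68 per tire.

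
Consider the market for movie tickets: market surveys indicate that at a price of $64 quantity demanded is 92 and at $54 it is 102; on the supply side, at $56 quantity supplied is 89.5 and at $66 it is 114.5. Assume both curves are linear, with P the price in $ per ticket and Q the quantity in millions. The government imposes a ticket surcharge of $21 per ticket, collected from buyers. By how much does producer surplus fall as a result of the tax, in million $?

Producer surplus falls by $537 million.

Demand slope: (102 − 92)/(54 − 64) = -1, so Qd = 156 − P.
Supply slope: (114.5 − 89.5)/(66 − 56) = 2.5, so Qs = 2.5P − 50.5.
Before the tax: set 156 − P = 2.5P − 50.5 → P* = $59, Q* = 97.
With the tax collected from buyers, demand (in seller-price terms) shifts: Qd = 156 − (P + 21).
New equilibrium: buyers pay $74, suppliers receive $53, Q = 82. (Wedge: Pb − Ps = 21.)
ΔPS is the trapezoid between Q = 82 and Q = 97 of height $6: ½ · (97 + 82) · 6 = $537.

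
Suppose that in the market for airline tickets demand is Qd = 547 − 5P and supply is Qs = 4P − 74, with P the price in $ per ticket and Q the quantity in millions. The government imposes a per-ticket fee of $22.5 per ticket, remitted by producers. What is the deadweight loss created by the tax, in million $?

Deadweight loss = $562.5 million.

Before the tax: set 547 − 5P = 4P − 74 → P* = $69, Q* = 202.
With the tax collected from producers, supply shifts: Qs = 4(P − 22.5) − 74.
New equilibrium: consumers pay $79, producers receive $56.5, Q = 152. (Wedge: Pb − Ps = 22.5.)
Quantity falls by |ΔQ| = |202 − 152| = 50.
DWL = ½ · t · |ΔQ| = ½ · 22.5 · 50 = $562.5.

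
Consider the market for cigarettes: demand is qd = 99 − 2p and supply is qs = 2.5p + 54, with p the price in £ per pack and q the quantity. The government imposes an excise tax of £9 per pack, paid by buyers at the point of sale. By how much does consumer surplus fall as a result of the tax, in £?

Before the tax: set 99 − 2p = 2.5p + 54 → p* = £10, q* = 79.
With the tax collected from buyers, demand (in seller-price terms) shifts: qd = 99 − 2(p + 9).
New equilibrium: buyers pay £15, producers receive £6, q = 69. (Wedge: pb − ps = 9.)
ΔCS is the trapezoid between Q = 69 and Q = 79 of height £5: ½ · (79 + 69) · 5 = £370.

Consumer surplus falls by £370.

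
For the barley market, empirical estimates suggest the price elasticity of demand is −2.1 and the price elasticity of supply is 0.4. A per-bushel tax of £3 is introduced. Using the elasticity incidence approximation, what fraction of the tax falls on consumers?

Incidence ratio: consumers' share ≈ εs / (εs + |εd|) = 0.4 / (0.4 + 2.1) = 0.16.
Supply is the less elastic side, so consumers bear the smaller share.

Consumers' share ≈ 0.16.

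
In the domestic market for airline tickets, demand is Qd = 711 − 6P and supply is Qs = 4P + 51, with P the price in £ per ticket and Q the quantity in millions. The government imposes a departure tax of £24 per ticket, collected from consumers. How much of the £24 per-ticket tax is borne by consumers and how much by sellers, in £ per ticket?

Consumers bear £9.6 per ticket; sellers bear £14.4 per ticket.

Without the tax, 711 − 6P = 4P + 51 gives 10P = 660, so P* = £66 and Q* = 315.
With the tax collected from consumers, demand (in seller-price terms) shifts: Qd = 711 − 6(P + 24).
New equilibrium: consumers pay £75.6, sellers receive £51.6, Q = 257.4. (Wedge: Pb − Ps = 24.)
Burden on consumers: £9.6; on sellers: £14.4. (They sum to £24.)
The less price-elastic side of the market bears the larger share of a per-unit tax.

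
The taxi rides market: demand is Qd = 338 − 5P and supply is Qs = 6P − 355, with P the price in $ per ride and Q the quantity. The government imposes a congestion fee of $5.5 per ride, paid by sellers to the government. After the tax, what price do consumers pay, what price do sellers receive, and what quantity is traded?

Consumers pay $66; sellers receive $60.5; quantity = 8.

Before the tax: set 338 − 5P = 6P − 355 → P* = $63, Q* = 23.
With the tax collected from sellers, supply shifts: Qs = 6(P − 5.5) − 355.
Solving gives Q = 8 with consumers paying $66 and sellers receiving $60.5 (the $5.5 wedge).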